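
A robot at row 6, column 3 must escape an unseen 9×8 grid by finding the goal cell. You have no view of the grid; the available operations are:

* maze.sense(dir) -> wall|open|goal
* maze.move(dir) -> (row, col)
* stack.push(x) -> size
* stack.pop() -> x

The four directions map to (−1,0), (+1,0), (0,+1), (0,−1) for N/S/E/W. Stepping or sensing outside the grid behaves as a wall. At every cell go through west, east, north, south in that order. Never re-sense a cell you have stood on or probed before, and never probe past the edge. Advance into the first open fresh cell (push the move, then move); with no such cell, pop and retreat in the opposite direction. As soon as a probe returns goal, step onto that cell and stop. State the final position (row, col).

-> sense(dir: west)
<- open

-> push(x: west)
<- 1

-> move(dir: west)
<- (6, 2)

-> sense(dir: west)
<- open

-> push(x: west)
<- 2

-> move(dir: west)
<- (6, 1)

-> sense(dir: west)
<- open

-> push(x: west)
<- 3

-> move(dir: west)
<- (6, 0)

-> sense(dir: north)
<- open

-> push(x: north)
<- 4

-> move(dir: north)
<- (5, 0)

-> sense(dir: east)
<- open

-> push(x: east)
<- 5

-> move(dir: east)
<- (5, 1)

-> sense(dir: east)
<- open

-> push(x: east)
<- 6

-> move(dir: east)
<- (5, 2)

-> sense(dir: east)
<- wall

-> sense(dir: north)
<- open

-> push(x: north)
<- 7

-> move(dir: north)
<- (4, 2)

-> sense(dir: west)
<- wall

-> sense(dir: east)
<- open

-> push(x: east)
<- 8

-> move(dir: east)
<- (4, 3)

-> sense(dir: east)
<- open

-> push(x: east)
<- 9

-> move(dir: east)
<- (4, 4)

-> sense(dir: east)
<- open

-> push(x: east)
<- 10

-> move(dir: east)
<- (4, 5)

-> sense(dir: east)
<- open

-> push(x: east)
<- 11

-> move(dir: east)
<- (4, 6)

-> sense(dir: east)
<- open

-> push(x: east)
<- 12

-> move(dir: east)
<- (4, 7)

-> sense(dir: north)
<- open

-> push(x: north)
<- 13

-> move(dir: north)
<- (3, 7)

-> sense(dir: west)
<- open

-> push(x: west)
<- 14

-> move(dir: west)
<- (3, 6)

-> sense(dir: west)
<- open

-> push(x: west)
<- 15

-> move(dir: west)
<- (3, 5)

-> sense(dir: west)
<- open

-> push(x: west)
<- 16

-> move(dir: west)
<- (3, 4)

-> sense(dir: west)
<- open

-> push(x: west)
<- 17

-> move(dir: west)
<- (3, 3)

-> sense(dir: west)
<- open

-> push(x: west)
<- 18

-> move(dir: west)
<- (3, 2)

-> sense(dir: west)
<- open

-> push(x: west)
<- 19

-> move(dir: west)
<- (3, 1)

-> sense(dir: west)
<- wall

-> sense(dir: north)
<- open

-> push(x: north)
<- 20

-> move(dir: north)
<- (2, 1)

-> sense(dir: west)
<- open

-> push(x: west)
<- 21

-> move(dir: west)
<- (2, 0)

-> sense(dir: north)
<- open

-> push(x: north)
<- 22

-> move(dir: north)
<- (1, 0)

-> sense(dir: east)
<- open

-> push(x: east)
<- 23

-> move(dir: east)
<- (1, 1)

-> sense(dir: east)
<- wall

-> sense(dir: north)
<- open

-> push(x: north)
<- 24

-> move(dir: north)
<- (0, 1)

-> sense(dir: west)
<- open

-> push(x: west)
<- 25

-> move(dir: west)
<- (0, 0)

-> pop()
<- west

-> move(dir: east)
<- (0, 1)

-> sense(dir: east)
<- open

-> push(x: east)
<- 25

-> move(dir: east)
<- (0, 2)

-> sense(dir: east)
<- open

-> push(x: east)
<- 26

-> move(dir: east)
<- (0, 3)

-> sense(dir: east)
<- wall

-> sense(dir: south)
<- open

-> push(x: south)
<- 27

-> move(dir: south)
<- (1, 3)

-> sense(dir: east)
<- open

-> push(x: east)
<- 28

-> move(dir: east)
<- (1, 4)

-> sense(dir: east)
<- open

-> push(x: east)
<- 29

-> move(dir: east)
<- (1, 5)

-> sense(dir: east)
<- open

-> push(x: east)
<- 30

-> move(dir: east)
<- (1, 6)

-> sense(dir: east)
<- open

-> push(x: east)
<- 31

-> move(dir: east)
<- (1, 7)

-> sense(dir: north)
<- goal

-> move(dir: north)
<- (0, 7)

Answer: (0, 7)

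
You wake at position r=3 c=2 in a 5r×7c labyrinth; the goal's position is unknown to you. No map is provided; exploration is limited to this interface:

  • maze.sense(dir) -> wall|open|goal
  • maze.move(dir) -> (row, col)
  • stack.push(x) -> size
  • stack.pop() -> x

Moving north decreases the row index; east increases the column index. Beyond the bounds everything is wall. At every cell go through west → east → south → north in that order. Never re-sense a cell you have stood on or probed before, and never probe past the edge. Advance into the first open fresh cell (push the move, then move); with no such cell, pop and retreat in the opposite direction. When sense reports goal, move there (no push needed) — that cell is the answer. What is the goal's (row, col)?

Action: sense[dir='west']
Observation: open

Action: push[x='west']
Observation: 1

Action: move[dir='west']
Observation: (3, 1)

Action: sense[dir='west']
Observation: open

Action: push[x='west']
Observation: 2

Action: move[dir='west']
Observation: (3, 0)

Action: sense[dir='south']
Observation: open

Action: push[x='south']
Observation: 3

Action: move[dir='south']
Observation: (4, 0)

Action: sense[dir='east']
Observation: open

Action: push[x='east']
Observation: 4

Action: move[dir='east']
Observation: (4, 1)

Action: sense[dir='east']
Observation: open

Action: push[x='east']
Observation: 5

Action: move[dir='east']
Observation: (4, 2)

Action: sense[dir='east']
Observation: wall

Action: pop[]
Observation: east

Action: move[dir='west']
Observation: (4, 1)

Action: pop[]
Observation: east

Action: move[dir='west']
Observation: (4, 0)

Action: pop[]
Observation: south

Action: move[dir='north']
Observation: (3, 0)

Action: sense[dir='north']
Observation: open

Action: push[x='north']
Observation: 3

Action: move[dir='north']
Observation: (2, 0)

Action: sense[dir='east']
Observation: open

Action: push[x='east']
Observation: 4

Action: move[dir='east']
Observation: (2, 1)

Action: sense[dir='east']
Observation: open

Action: push[x='east']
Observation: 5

Action: move[dir='east']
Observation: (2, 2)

Action: sense[dir='east']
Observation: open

Action: push[x='east']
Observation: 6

Action: move[dir='east']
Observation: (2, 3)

Action: sense[dir='east']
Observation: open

Action: push[x='east']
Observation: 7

Action: move[dir='east']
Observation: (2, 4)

Action: sense[dir='east']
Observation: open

Action: push[x='east']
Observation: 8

Action: move[dir='east']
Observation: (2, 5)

Action: sense[dir='east']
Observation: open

Action: push[x='east']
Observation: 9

Action: move[dir='east']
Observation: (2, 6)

Action: sense[dir='south']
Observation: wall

Action: sense[dir='north']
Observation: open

Action: push[x='north']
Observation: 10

Action: move[dir='north']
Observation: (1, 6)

Action: sense[dir='west']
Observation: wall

Action: sense[dir='north']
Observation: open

Action: push[x='north']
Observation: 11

Action: move[dir='north']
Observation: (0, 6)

Action: sense[dir='west']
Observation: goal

Action: move[dir='west']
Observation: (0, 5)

Answer: (0, 5)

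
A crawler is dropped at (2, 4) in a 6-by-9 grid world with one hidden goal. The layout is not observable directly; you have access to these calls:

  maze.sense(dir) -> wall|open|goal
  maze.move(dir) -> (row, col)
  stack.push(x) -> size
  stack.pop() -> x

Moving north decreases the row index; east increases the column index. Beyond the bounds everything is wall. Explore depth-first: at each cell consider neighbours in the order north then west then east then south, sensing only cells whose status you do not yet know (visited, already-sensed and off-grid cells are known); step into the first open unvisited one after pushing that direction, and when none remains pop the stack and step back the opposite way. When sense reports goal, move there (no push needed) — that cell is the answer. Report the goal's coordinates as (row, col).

Action: maze.sense[north]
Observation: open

Action: stack.push[north]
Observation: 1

Action: maze.move[north]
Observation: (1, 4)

Action: maze.sense[north]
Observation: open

Action: stack.push[north]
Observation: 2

Action: maze.move[north]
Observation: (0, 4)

Action: maze.sense[west]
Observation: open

Action: stack.push[west]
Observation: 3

Action: maze.move[west]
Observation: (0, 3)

Action: maze.sense[west]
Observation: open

Action: stack.push[west]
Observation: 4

Action: maze.move[west]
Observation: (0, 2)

Action: maze.sense[west]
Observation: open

Action: stack.push[west]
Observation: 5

Action: maze.move[west]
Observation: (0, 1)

Action: maze.sense[west]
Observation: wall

Action: maze.sense[south]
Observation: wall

Action: stack.pop[]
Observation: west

Action: maze.move[east]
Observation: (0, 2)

Action: maze.sense[south]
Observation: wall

Action: stack.pop[]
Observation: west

Action: maze.move[east]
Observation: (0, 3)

Action: maze.sense[south]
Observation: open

Action: stack.push[south]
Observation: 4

Action: maze.move[south]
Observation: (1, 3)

Action: maze.sense[south]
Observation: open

Action: stack.push[south]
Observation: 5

Action: maze.move[south]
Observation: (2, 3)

Action: maze.sense[west]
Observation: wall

Action: maze.sense[south]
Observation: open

Action: stack.push[south]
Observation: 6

Action: maze.move[south]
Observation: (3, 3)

Action: maze.sense[west]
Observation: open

Action: stack.push[west]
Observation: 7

Action: maze.move[west]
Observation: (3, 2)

Action: maze.sense[west]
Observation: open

Action: stack.push[west]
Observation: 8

Action: maze.move[west]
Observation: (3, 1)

Action: maze.sense[north]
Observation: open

Action: stack.push[north]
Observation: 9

Action: maze.move[north]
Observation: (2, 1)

Action: maze.sense[west]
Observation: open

Action: stack.push[west]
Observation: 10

Action: maze.move[west]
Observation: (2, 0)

Action: maze.sense[north]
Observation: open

Action: stack.push[north]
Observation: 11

Action: maze.move[north]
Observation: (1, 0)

Action: stack.pop[]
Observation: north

Action: maze.move[south]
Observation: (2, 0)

Action: maze.sense[south]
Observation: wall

Action: stack.pop[]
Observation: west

Action: maze.move[east]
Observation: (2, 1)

Action: stack.pop[]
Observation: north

Action: maze.move[south]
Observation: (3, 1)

Action: maze.sense[south]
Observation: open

Action: stack.push[south]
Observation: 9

Action: maze.move[south]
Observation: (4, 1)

Action: maze.sense[west]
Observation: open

Action: stack.push[west]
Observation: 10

Action: maze.move[west]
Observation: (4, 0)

Action: maze.sense[south]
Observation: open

Action: stack.push[south]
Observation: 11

Action: maze.move[south]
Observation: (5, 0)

Action: maze.sense[east]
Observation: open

Action: stack.push[east]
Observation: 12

Action: maze.move[east]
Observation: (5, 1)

Action: maze.sense[east]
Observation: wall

Action: stack.pop[]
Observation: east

Action: maze.move[west]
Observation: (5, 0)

Action: stack.pop[]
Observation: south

Action: maze.move[north]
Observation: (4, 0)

Action: stack.pop[]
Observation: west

Action: maze.move[east]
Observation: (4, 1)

Action: maze.sense[east]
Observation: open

Action: stack.push[east]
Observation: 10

Action: maze.move[east]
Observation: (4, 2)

Action: maze.sense[east]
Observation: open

Action: stack.push[east]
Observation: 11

Action: maze.move[east]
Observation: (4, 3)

Action: maze.sense[east]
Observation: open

Action: stack.push[east]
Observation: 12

Action: maze.move[east]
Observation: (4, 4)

Action: maze.sense[north]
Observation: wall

Action: maze.sense[east]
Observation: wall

Action: maze.sense[south]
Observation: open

Action: stack.push[south]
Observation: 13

Action: maze.move[south]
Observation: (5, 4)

Action: maze.sense[west]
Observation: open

Action: stack.push[west]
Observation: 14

Action: maze.move[west]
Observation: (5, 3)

Action: stack.pop[]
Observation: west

Action: maze.move[east]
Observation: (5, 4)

Action: maze.sense[east]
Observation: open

Action: stack.push[east]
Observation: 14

Action: maze.move[east]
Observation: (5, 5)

Action: maze.sense[east]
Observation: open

Action: stack.push[east]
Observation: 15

Action: maze.move[east]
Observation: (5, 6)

Action: maze.sense[north]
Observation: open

Action: stack.push[north]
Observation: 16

Action: maze.move[north]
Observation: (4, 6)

Action: maze.sense[north]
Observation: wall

Action: maze.sense[east]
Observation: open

Action: stack.push[east]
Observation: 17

Action: maze.move[east]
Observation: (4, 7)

Action: maze.sense[north]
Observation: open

Action: stack.push[north]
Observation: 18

Action: maze.move[north]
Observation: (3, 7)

Action: maze.sense[north]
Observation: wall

Action: maze.sense[east]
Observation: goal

Action: maze.move[east]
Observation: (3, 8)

Answer: (3, 8)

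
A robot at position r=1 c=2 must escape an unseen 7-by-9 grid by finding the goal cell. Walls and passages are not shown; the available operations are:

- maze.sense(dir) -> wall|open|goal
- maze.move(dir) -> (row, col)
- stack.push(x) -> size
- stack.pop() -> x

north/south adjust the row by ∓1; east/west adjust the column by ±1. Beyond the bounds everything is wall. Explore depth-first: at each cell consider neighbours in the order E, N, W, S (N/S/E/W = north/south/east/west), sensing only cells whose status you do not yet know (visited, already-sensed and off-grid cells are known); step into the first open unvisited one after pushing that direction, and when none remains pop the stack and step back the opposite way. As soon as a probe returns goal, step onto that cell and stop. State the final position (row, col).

% sense dir→east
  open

% push x→east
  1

% move dir→east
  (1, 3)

% sense dir→east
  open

% push x→east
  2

% move dir→east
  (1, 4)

% sense dir→east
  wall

% sense dir→north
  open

% push x→north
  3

% move dir→north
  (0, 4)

% sense dir→east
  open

% push x→east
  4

% move dir→east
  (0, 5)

% sense dir→east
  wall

% pop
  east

% move dir→west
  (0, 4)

% sense dir→west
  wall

% pop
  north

% move dir→south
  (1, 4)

% sense dir→south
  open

% push x→south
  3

% move dir→south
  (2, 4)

% sense dir→east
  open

% push x→east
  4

% move dir→east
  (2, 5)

% sense dir→east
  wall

% sense dir→south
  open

% push x→south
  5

% move dir→south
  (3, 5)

% sense dir→east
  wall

% sense dir→west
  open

% push x→west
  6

% move dir→west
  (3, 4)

% sense dir→west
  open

% push x→west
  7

% move dir→west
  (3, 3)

% sense dir→north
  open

% push x→north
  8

% move dir→north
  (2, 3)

% sense dir→west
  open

% push x→west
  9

% move dir→west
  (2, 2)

% sense dir→west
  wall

% sense dir→south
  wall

% pop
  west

% move dir→east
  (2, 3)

% pop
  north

% move dir→south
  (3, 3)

% sense dir→south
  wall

% pop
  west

% move dir→east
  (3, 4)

% sense dir→south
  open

% push x→south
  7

% move dir→south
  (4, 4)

% sense dir→east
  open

% push x→east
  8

% move dir→east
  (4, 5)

% sense dir→east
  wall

% sense dir→south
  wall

% pop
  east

% move dir→west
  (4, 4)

% sense dir→south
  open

% push x→south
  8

% move dir→south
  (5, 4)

% sense dir→west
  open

% push x→west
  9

% move dir→west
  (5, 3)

% sense dir→west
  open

% push x→west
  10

% move dir→west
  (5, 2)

% sense dir→north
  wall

% sense dir→west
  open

% push x→west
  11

% move dir→west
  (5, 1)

% sense dir→north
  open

% push x→north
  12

% move dir→north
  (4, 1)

% sense dir→north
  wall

% sense dir→west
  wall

% pop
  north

% move dir→south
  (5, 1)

% sense dir→west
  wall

% sense dir→south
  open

% push x→south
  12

% move dir→south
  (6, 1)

% sense dir→east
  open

% push x→east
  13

% move dir→east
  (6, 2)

% sense dir→east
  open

% push x→east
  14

% move dir→east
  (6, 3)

% sense dir→east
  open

% push x→east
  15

% move dir→east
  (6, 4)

% sense dir→east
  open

% push x→east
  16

% move dir→east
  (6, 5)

% sense dir→east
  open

% push x→east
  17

% move dir→east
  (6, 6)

% sense dir→east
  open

% push x→east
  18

% move dir→east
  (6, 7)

% sense dir→east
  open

% push x→east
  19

% move dir→east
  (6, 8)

% sense dir→north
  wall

% pop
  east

% move dir→west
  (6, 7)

% sense dir→north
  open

% push x→north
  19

% move dir→north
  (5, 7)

% sense dir→north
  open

% push x→north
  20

% move dir→north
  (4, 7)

% sense dir→east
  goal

% move dir→east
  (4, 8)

Answer: (4, 8)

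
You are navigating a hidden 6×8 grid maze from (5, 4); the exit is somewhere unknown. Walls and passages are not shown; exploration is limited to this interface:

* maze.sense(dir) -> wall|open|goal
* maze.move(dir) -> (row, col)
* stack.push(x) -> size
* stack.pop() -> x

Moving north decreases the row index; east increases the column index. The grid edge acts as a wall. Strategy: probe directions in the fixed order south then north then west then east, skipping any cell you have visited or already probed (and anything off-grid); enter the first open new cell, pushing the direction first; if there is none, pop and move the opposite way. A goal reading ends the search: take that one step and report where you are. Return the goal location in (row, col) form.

>> maze.sense(dir='north')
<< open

>> stack.push(x='north')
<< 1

>> maze.move(dir='north')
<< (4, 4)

>> maze.sense(dir='north')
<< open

>> stack.push(x='north')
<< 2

>> maze.move(dir='north')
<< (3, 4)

>> maze.sense(dir='north')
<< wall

>> maze.sense(dir='west')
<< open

>> stack.push(x='west')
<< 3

>> maze.move(dir='west')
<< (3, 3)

>> maze.sense(dir='south')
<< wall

>> maze.sense(dir='north')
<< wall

>> maze.sense(dir='west')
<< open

>> stack.push(x='west')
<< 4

>> maze.move(dir='west')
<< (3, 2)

>> maze.sense(dir='south')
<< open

>> stack.push(x='south')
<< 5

>> maze.move(dir='south')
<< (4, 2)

>> maze.sense(dir='south')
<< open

>> stack.push(x='south')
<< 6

>> maze.move(dir='south')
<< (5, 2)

>> maze.sense(dir='west')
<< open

>> stack.push(x='west')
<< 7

>> maze.move(dir='west')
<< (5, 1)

>> maze.sense(dir='north')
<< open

>> stack.push(x='north')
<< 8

>> maze.move(dir='north')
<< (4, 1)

>> maze.sense(dir='north')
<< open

>> stack.push(x='north')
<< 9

>> maze.move(dir='north')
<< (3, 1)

>> maze.sense(dir='north')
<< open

>> stack.push(x='north')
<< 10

>> maze.move(dir='north')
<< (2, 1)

>> maze.sense(dir='north')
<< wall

>> maze.sense(dir='west')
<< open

>> stack.push(x='west')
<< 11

>> maze.move(dir='west')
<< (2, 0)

>> maze.sense(dir='south')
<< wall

>> maze.sense(dir='north')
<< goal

>> maze.move(dir='north')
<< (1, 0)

Answer: (1, 0)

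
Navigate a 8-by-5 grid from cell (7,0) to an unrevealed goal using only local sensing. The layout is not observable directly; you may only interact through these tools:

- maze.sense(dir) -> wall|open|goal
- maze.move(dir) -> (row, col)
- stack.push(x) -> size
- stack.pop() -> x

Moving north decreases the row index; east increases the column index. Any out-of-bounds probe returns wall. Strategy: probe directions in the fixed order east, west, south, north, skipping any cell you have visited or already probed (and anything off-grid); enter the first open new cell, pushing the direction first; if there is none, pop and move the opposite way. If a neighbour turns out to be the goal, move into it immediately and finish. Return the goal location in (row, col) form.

$ maze.sense dir: east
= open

$ stack.push x: east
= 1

$ maze.move dir: east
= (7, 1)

$ maze.sense dir: east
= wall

$ maze.sense dir: north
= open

$ stack.push x: north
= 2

$ maze.move dir: north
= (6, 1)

$ maze.sense dir: east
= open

$ stack.push x: east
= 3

$ maze.move dir: east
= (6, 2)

$ maze.sense dir: east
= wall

$ maze.sense dir: north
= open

$ stack.push x: north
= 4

$ maze.move dir: north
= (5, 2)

$ maze.sense dir: east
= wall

$ maze.sense dir: west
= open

$ stack.push x: west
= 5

$ maze.move dir: west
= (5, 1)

$ maze.sense dir: west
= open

$ stack.push x: west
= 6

$ maze.move dir: west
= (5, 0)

$ maze.sense dir: south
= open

$ stack.push x: south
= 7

$ maze.move dir: south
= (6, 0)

$ stack.pop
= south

$ maze.move dir: north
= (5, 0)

$ maze.sense dir: north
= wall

$ stack.pop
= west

$ maze.move dir: east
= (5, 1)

$ maze.sense dir: north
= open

$ stack.push x: north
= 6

$ maze.move dir: north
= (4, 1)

$ maze.sense dir: east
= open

$ stack.push x: east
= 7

$ maze.move dir: east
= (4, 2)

$ maze.sense dir: east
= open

$ stack.push x: east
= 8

$ maze.move dir: east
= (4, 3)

$ maze.sense dir: east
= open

$ stack.push x: east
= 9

$ maze.move dir: east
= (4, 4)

$ maze.sense dir: south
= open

$ stack.push x: south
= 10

$ maze.move dir: south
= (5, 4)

$ maze.sense dir: south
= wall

$ stack.pop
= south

$ maze.move dir: north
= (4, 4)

$ maze.sense dir: north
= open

$ stack.push x: north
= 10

$ maze.move dir: north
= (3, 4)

$ maze.sense dir: west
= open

$ stack.push x: west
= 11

$ maze.move dir: west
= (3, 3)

$ maze.sense dir: west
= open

$ stack.push x: west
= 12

$ maze.move dir: west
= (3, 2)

$ maze.sense dir: west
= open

$ stack.push x: west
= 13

$ maze.move dir: west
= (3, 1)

$ maze.sense dir: west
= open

$ stack.push x: west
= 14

$ maze.move dir: west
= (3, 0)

$ maze.sense dir: north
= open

$ stack.push x: north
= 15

$ maze.move dir: north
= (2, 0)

$ maze.sense dir: east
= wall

$ maze.sense dir: north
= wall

$ stack.pop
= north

$ maze.move dir: south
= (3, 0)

$ stack.pop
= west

$ maze.move dir: east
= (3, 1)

$ stack.pop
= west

$ maze.move dir: east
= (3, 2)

$ maze.sense dir: north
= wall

$ stack.pop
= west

$ maze.move dir: east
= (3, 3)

$ maze.sense dir: north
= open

$ stack.push x: north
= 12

$ maze.move dir: north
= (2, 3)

$ maze.sense dir: east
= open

$ stack.push x: east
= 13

$ maze.move dir: east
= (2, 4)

$ maze.sense dir: north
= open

$ stack.push x: north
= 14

$ maze.move dir: north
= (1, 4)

$ maze.sense dir: west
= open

$ stack.push x: west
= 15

$ maze.move dir: west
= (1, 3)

$ maze.sense dir: west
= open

$ stack.push x: west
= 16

$ maze.move dir: west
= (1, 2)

$ maze.sense dir: west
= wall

$ maze.sense dir: north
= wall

$ stack.pop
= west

$ maze.move dir: east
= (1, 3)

$ maze.sense dir: north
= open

$ stack.push x: north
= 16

$ maze.move dir: north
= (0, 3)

$ maze.sense dir: east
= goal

$ maze.move dir: east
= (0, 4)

Answer: (0, 4)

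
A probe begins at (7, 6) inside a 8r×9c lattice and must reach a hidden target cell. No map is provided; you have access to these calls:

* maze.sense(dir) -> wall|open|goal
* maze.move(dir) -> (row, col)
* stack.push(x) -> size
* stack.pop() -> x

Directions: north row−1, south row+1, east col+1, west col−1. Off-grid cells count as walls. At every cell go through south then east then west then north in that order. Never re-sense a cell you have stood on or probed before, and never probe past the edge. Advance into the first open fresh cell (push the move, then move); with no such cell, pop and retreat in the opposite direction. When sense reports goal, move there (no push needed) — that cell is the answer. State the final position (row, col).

> maze.sense east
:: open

> stack.push east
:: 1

> maze.move east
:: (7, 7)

> maze.sense east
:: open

> stack.push east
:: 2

> maze.move east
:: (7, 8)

> maze.sense north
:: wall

> stack.pop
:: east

> maze.move west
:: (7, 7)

> maze.sense north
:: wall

> stack.pop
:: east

> maze.move west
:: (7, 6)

> maze.sense west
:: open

> stack.push west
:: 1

> maze.move west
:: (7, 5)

> maze.sense west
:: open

> stack.push west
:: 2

> maze.move west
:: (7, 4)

> maze.sense west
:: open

> stack.push west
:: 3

> maze.move west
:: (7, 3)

> maze.sense west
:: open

> stack.push west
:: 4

> maze.move west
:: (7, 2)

> maze.sense west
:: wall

> maze.sense north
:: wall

> stack.pop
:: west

> maze.move east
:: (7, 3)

> maze.sense north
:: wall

> stack.pop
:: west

> maze.move east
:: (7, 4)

> maze.sense north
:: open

> stack.push north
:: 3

> maze.move north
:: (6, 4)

> maze.sense east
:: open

> stack.push east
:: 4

> maze.move east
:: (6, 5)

> maze.sense east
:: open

> stack.push east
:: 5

> maze.move east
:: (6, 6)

> maze.sense north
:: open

> stack.push north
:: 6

> maze.move north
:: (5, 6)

> maze.sense east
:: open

> stack.push east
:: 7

> maze.move east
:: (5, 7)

> maze.sense east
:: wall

> maze.sense north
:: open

> stack.push north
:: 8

> maze.move north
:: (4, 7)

> maze.sense east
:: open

> stack.push east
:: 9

> maze.move east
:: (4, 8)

> maze.sense north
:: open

> stack.push north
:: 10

> maze.move north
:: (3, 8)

> maze.sense west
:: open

> stack.push west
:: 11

> maze.move west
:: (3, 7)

> maze.sense west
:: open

> stack.push west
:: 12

> maze.move west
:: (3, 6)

> maze.sense south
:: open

> stack.push south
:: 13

> maze.move south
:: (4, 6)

> maze.sense west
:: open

> stack.push west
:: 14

> maze.move west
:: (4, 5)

> maze.sense south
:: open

> stack.push south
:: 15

> maze.move south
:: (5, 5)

> maze.sense west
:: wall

> stack.pop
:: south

> maze.move north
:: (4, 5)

> maze.sense west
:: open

> stack.push west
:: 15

> maze.move west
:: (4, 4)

> maze.sense west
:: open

> stack.push west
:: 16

> maze.move west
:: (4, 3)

> maze.sense south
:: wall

> maze.sense west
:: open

> stack.push west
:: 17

> maze.move west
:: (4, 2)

> maze.sense south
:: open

> stack.push south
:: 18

> maze.move south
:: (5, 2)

> maze.sense west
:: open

> stack.push west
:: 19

> maze.move west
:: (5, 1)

> maze.sense south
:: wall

> maze.sense west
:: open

> stack.push west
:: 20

> maze.move west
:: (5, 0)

> maze.sense south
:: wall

> maze.sense north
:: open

> stack.push north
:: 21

> maze.move north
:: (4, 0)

> maze.sense east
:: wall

> maze.sense north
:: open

> stack.push north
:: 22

> maze.move north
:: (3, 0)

> maze.sense east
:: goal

> maze.move east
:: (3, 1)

Answer: (3, 1)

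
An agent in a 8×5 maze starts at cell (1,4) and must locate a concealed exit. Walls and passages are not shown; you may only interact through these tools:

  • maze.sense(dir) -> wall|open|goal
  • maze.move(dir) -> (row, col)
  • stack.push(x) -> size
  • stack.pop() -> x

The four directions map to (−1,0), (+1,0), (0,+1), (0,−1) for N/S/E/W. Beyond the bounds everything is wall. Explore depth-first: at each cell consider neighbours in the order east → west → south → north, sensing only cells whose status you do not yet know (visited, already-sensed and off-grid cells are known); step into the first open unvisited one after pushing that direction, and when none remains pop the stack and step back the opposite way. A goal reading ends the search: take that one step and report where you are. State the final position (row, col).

I call maze.sense(dir→west), giving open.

Then stack.push(x→west), and see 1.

I try maze.move(dir→west), which returns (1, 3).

I call maze.sense(dir→west), : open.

I use stack.push(x→west), which returns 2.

Calling maze.move(dir→west), yielding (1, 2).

Then maze.sense(dir→west), giving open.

I call stack.push(x→west), giving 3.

Calling maze.move(dir→west), : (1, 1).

Invoking maze.sense(dir→west), yielding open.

Next I call stack.push(x→west), yielding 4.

I use maze.move(dir→west), and see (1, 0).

Calling maze.sense(dir→south), and see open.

I call stack.push(x→south), → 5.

I run maze.move(dir→south), — result: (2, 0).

Calling maze.sense(dir→east), and see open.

Calling stack.push(x→east), and get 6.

Invoking maze.move(dir→east), which returns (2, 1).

Invoking maze.sense(dir→east), — result: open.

I run stack.push(x→east), and get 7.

Calling maze.move(dir→east), : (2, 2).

I call maze.sense(dir→east), and observe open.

I call stack.push(x→east), → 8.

I invoke maze.move(dir→east), — result: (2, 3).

I call maze.sense(dir→east), yielding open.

Now I run stack.push(x→east), → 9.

I run maze.move(dir→east), and observe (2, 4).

I run maze.sense(dir→south), which returns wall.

Calling stack.pop, giving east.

I use maze.move(dir→west), — result: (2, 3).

Then maze.sense(dir→south), → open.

Now I run stack.push(x→south), and see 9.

I call maze.move(dir→south), giving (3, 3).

Invoking maze.sense(dir→west), giving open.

I run stack.push(x→west), — result: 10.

I try maze.move(dir→west), giving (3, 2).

I call maze.sense(dir→west), and get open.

Now I run stack.push(x→west), yielding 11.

I invoke maze.move(dir→west), and observe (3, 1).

I use maze.sense(dir→west), and see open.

I call stack.push(x→west), and see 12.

Calling maze.move(dir→west), → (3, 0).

Using maze.sense(dir→south), — result: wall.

I try stack.pop(), → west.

Calling maze.move(dir→east), — result: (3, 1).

I use maze.sense(dir→south), giving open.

I run stack.push(x→south), which returns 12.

Invoking maze.move(dir→south), — result: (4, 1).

Then maze.sense(dir→east), → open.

I run stack.push(x→east), and get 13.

Then maze.move(dir→east), : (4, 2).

I invoke maze.sense(dir→east), and get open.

I call stack.push(x→east), yielding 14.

I use maze.move(dir→east), and see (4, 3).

I call maze.sense(dir→east), and see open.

I try stack.push(x→east), : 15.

I use maze.move(dir→east), — result: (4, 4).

I run maze.sense(dir→south), and observe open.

I use stack.push(x→south), : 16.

Calling maze.move(dir→south), — result: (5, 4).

I call maze.sense(dir→west), : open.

Now I run stack.push(x→west), giving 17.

Using maze.move(dir→west), and get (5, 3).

I call maze.sense(dir→west), and see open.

Using stack.push(x→west), which returns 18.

Now I run maze.move(dir→west), and see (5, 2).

I use maze.sense(dir→west), yielding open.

I use stack.push(x→west), → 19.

I run maze.move(dir→west), which returns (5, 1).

Then maze.sense(dir→west), : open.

I run stack.push(x→west), — result: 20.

Then maze.move(dir→west), yielding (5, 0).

Now I run maze.sense(dir→south), — result: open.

Then stack.push(x→south), yielding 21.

I call maze.move(dir→south), and observe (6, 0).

I try maze.sense(dir→east), and get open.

Next I call stack.push(x→east), and see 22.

I use maze.move(dir→east), and observe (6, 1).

Invoking maze.sense(dir→east), : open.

Now I run stack.push(x→east), and get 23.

I run maze.move(dir→east), and observe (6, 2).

I use maze.sense(dir→east), : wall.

Now I run maze.sense(dir→south), and get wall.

Next I call stack.pop, which returns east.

I try maze.move(dir→west), : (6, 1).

I try maze.sense(dir→south), yielding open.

I try stack.push(x→south), → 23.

Then maze.move(dir→south), and see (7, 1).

Calling maze.sense(dir→west), and get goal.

I call maze.move(dir→west), giving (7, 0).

Answer: (7, 0)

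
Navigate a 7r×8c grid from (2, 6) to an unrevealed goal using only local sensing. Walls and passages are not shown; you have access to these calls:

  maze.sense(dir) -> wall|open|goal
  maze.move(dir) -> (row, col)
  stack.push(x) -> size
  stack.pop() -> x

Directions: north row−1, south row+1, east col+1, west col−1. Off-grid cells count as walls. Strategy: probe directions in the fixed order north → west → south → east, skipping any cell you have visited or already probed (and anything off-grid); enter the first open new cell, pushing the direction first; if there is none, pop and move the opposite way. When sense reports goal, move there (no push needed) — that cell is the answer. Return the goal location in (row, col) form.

# sense(dir→north) ~> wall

# sense(dir→west) ~> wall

# sense(dir→south) ~> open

# push(x→south) ~> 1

# move(dir→south) ~> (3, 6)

# sense(dir→west) ~> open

# push(x→west) ~> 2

# move(dir→west) ~> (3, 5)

# sense(dir→west) ~> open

# push(x→west) ~> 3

# move(dir→west) ~> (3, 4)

# sense(dir→north) ~> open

# push(x→north) ~> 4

# move(dir→north) ~> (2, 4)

# sense(dir→north) ~> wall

# sense(dir→west) ~> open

# push(x→west) ~> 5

# move(dir→west) ~> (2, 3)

# sense(dir→north) ~> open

# push(x→north) ~> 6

# move(dir→north) ~> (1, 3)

# sense(dir→north) ~> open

# push(x→north) ~> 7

# move(dir→north) ~> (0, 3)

# sense(dir→west) ~> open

# push(x→west) ~> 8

# move(dir→west) ~> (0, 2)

# sense(dir→west) ~> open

# push(x→west) ~> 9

# move(dir→west) ~> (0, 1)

# sense(dir→west) ~> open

# push(x→west) ~> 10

# move(dir→west) ~> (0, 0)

# sense(dir→south) ~> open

# push(x→south) ~> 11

# move(dir→south) ~> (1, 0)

# sense(dir→south) ~> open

# push(x→south) ~> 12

# move(dir→south) ~> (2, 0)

# sense(dir→south) ~> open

# push(x→south) ~> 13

# move(dir→south) ~> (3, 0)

# sense(dir→south) ~> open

# push(x→south) ~> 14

# move(dir→south) ~> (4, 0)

# sense(dir→south) ~> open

# push(x→south) ~> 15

# move(dir→south) ~> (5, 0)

# sense(dir→south) ~> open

# push(x→south) ~> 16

# move(dir→south) ~> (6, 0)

# sense(dir→east) ~> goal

# move(dir→east) ~> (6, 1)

Answer: (6, 1)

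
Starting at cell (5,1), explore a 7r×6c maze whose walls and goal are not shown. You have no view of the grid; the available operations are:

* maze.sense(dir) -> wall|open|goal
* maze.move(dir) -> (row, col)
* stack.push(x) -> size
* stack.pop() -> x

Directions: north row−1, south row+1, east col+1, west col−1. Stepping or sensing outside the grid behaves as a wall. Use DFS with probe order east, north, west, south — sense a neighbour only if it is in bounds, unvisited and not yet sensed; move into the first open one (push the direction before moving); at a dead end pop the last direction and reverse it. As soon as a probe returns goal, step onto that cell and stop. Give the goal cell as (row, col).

Now I run maze.sense passing dir='east', : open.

Using stack.push passing x='east', — result: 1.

I call maze.move passing dir='east', → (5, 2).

Next I call maze.sense passing dir='east', yielding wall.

Now I run maze.sense passing dir='north', giving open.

I run stack.push passing x='north', and observe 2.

Next I call maze.move passing dir='north', and see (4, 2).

Next I call maze.sense passing dir='east', — result: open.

I invoke stack.push passing x='east', and see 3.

Using maze.move passing dir='east', and see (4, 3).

I run maze.sense passing dir='east', and observe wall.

Then maze.sense passing dir='north', : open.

I run stack.push passing x='north', — result: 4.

Using maze.move passing dir='north', : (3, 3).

Then maze.sense passing dir='east', → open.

Now I run stack.push passing x='east', : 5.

I use maze.move passing dir='east', — result: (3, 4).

Now I run maze.sense passing dir='east', and get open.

Calling stack.push passing x='east', — result: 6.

Invoking maze.move passing dir='east', giving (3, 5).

Calling maze.sense passing dir='north', — result: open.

I call stack.push passing x='north', giving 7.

Now I run maze.move passing dir='north', and get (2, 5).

I use maze.sense passing dir='north', yielding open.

Now I run stack.push passing x='north', which returns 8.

I run maze.move passing dir='north', which returns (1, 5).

Next I call maze.sense passing dir='north', : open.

Then stack.push passing x='north', — result: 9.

I try maze.move passing dir='north', which returns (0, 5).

Then maze.sense passing dir='west', and observe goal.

I call maze.move passing dir='west', and observe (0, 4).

Answer: (0, 4)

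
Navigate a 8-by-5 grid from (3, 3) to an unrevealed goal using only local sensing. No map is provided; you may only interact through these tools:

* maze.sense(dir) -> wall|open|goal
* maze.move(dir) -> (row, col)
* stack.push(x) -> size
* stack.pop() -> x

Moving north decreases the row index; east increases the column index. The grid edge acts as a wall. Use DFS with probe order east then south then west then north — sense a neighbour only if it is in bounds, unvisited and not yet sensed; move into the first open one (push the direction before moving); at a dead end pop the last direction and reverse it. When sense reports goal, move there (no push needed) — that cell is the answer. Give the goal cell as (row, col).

I try maze.sense on dir=east, yielding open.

I use stack.push on x=east, giving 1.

Now I run maze.move on dir=east, — result: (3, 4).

I use maze.sense on dir=south, yielding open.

Next I call stack.push on x=south, and see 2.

Invoking maze.move on dir=south, and observe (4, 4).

Using maze.sense on dir=south, and see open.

Then stack.push on x=south, yielding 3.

Then maze.move on dir=south, : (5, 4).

Calling maze.sense on dir=south, and observe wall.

Then maze.sense on dir=west, and get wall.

Using stack.pop(), giving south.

I use maze.move on dir=north, → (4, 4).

I run maze.sense on dir=west, : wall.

Invoking stack.pop, → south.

I try maze.move on dir=north, and get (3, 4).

Using maze.sense on dir=north, and observe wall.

Calling stack.pop, → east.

Calling maze.move on dir=west, : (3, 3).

I use maze.sense on dir=west, giving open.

Then stack.push on x=west, which returns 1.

Then maze.move on dir=west, which returns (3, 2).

I use maze.sense on dir=south, and get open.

Invoking stack.push on x=south, and see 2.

Now I run maze.move on dir=south, giving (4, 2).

Then maze.sense on dir=south, — result: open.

Then stack.push on x=south, and get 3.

Next I call maze.move on dir=south, and see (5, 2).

Invoking maze.sense on dir=south, giving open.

Calling stack.push on x=south, — result: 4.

Invoking maze.move on dir=south, → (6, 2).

Then maze.sense on dir=east, giving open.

I call stack.push on x=east, and see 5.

Next I call maze.move on dir=east, and see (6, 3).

Calling maze.sense on dir=south, — result: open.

I use stack.push on x=south, → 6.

Calling maze.move on dir=south, — result: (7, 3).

Next I call maze.sense on dir=east, → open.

I call stack.push on x=east, and see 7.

I try maze.move on dir=east, which returns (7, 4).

Calling stack.pop(), and see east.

Then maze.move on dir=west, : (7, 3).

Then maze.sense on dir=west, giving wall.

I run stack.pop, giving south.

I use maze.move on dir=north, and see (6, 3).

Invoking stack.pop(), — result: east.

I use maze.move on dir=west, yielding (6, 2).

Then maze.sense on dir=west, → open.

Calling stack.push on x=west, yielding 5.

I use maze.move on dir=west, → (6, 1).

I use maze.sense on dir=south, and see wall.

Calling maze.sense on dir=west, : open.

I use stack.push on x=west, — result: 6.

Invoking maze.move on dir=west, and get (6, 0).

I invoke maze.sense on dir=south, — result: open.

I call stack.push on x=south, — result: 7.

I call maze.move on dir=south, — result: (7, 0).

I invoke stack.pop(), : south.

I try maze.move on dir=north, giving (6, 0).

Now I run maze.sense on dir=north, → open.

Then stack.push on x=north, yielding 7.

I use maze.move on dir=north, → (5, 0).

Calling maze.sense on dir=east, which returns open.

Next I call stack.push on x=east, giving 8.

Using maze.move on dir=east, giving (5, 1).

I try maze.sense on dir=north, and observe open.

Using stack.push on x=north, and get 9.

I call maze.move on dir=north, yielding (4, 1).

I try maze.sense on dir=west, which returns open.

Invoking stack.push on x=west, giving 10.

Using maze.move on dir=west, giving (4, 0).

Using maze.sense on dir=north, → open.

I run stack.push on x=north, giving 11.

I invoke maze.move on dir=north, and get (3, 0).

Now I run maze.sense on dir=east, and see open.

Calling stack.push on x=east, which returns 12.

Then maze.move on dir=east, : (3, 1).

I run maze.sense on dir=north, and see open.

Now I run stack.push on x=north, and get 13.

Next I call maze.move on dir=north, — result: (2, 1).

Calling maze.sense on dir=east, giving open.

I run stack.push on x=east, yielding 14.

I use maze.move on dir=east, yielding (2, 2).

I run maze.sense on dir=east, yielding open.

Now I run stack.push on x=east, yielding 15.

Now I run maze.move on dir=east, and see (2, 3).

I try maze.sense on dir=north, : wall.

I run stack.pop, yielding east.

Now I run maze.move on dir=west, which returns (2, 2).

Now I run maze.sense on dir=north, and see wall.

I run stack.pop(), which returns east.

Now I run maze.move on dir=west, : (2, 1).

Invoking maze.sense on dir=west, yielding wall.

I try maze.sense on dir=north, → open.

Now I run stack.push on x=north, which returns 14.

Using maze.move on dir=north, and observe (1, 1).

Now I run maze.sense on dir=west, : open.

Invoking stack.push on x=west, : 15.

Invoking maze.move on dir=west, and observe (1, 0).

Calling maze.sense on dir=north, which returns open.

Next I call stack.push on x=north, and get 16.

Next I call maze.move on dir=north, and get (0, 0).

I try maze.sense on dir=east, giving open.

Next I call stack.push on x=east, and observe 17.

I try maze.move on dir=east, → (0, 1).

Using maze.sense on dir=east, → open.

I invoke stack.push on x=east, and get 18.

Using maze.move on dir=east, : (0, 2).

Using maze.sense on dir=east, → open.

I invoke stack.push on x=east, : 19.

Invoking maze.move on dir=east, yielding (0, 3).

I call maze.sense on dir=east, and see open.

I use stack.push on x=east, — result: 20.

Next I call maze.move on dir=east, giving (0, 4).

Then maze.sense on dir=south, → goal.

I call maze.move on dir=south, giving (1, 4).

Answer: (1, 4)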